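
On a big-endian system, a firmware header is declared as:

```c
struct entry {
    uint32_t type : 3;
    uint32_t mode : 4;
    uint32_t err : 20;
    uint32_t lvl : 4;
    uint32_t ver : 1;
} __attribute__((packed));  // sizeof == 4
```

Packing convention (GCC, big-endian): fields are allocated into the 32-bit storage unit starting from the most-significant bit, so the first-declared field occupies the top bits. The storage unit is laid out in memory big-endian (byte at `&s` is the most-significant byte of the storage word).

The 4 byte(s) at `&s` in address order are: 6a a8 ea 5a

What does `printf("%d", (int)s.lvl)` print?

13

[0]=0x6a [1]=0xa8 [2]=0xea [3]=0x5a (big-endian) → word 0x6aa8ea5a
type:3 @ bit 29 → (0x6aa8ea5a>>29)&0x7 = 0x3
mode:4 @ bit 25 → (0x6aa8ea5a>>25)&0xf = 0x5
err:20 @ bit 5 → (0x6aa8ea5a>>5)&0xfffff = 0x54752
lvl:4 @ bit 1 → (0x6aa8ea5a>>1)&0xf = 0xd  ←
ver:1 @ bit 0 → (0x6aa8ea5a>>0)&0x1 = 0x0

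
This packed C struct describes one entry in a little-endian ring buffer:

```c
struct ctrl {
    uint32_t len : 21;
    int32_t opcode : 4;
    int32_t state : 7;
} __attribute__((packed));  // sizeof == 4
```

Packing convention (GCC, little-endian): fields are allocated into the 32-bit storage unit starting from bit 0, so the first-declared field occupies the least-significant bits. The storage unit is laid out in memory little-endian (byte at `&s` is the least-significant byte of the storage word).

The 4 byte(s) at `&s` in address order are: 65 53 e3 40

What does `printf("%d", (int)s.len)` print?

217957

[0]=0x65 [1]=0x53 [2]=0xe3 [3]=0x40 (little-endian) → word 0x40e35365
len [0+:21] = (word>>0) & 0x1fffff = 217957  ←
opcode [21+:4] = (word>>21) & 0xf = 7
state [25+:7] = (word>>25) & 0x7f = 32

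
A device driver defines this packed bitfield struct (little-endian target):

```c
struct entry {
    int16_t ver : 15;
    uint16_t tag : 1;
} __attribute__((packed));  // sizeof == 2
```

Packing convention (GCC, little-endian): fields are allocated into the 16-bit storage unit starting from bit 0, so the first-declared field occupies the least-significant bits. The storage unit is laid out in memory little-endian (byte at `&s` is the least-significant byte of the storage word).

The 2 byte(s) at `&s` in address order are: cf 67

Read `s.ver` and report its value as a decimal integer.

[0]=0xcf [1]=0x67 (little-endian) → word 0x67cf
ver:15 @ bit 0 → (0x67cf>>0)&0x7fff = 0x67cf  ←
tag:1 @ bit 15 → (0x67cf>>15)&0x1 = 0x0
ver signed 15b, MSB=1: 26575 - 32768 = -6193

-6193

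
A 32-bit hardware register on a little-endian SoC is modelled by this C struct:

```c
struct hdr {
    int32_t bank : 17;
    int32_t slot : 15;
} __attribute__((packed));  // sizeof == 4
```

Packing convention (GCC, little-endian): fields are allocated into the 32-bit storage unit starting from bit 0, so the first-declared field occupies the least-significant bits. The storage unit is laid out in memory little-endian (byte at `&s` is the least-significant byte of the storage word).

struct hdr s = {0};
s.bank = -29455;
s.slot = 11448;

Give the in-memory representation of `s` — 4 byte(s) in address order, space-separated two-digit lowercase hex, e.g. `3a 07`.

f1 8c 71 59

bank:17 = -29455 → 0x18cf1 << 0 → word 0x00018cf1
slot:15 = 11448 → 0x2cb8 << 17 → word 0x59718cf1
word = 0x59718cf1 → little-endian bytes:
  [0]=0xf1  [1]=0x8c  [2]=0x71  [3]=0x59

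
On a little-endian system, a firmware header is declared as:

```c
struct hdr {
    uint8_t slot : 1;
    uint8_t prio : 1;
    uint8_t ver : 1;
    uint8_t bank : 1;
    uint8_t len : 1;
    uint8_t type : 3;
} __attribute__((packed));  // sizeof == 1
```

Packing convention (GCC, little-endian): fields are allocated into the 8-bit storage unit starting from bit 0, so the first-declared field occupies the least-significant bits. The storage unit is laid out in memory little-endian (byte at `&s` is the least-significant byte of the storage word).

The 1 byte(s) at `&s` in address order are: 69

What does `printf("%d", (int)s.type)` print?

[0]=0x69 (little-endian) → word 0x69
slot:1 @ bit 0 → (0x69>>0)&0x1 = 0x1
prio:1 @ bit 1 → (0x69>>1)&0x1 = 0x0
ver:1 @ bit 2 → (0x69>>2)&0x1 = 0x0
bank:1 @ bit 3 → (0x69>>3)&0x1 = 0x1
len:1 @ bit 4 → (0x69>>4)&0x1 = 0x0
type:3 @ bit 5 → (0x69>>5)&0x7 = 0x3  ←

3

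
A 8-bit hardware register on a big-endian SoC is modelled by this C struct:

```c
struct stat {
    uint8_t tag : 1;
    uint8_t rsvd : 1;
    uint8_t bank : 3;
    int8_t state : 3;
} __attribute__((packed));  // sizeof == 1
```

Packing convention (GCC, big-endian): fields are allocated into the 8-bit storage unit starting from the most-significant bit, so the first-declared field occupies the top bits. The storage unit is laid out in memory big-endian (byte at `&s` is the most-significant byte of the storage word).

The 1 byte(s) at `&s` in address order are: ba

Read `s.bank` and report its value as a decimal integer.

7

[0]=0xba (big-endian) → word 0xba
tag:1 @ bit 7 → (0xba>>7)&0x1 = 0x1
rsvd:1 @ bit 6 → (0xba>>6)&0x1 = 0x0
bank:3 @ bit 3 → (0xba>>3)&0x7 = 0x7  ←
state:3 @ bit 0 → (0xba>>0)&0x7 = 0x2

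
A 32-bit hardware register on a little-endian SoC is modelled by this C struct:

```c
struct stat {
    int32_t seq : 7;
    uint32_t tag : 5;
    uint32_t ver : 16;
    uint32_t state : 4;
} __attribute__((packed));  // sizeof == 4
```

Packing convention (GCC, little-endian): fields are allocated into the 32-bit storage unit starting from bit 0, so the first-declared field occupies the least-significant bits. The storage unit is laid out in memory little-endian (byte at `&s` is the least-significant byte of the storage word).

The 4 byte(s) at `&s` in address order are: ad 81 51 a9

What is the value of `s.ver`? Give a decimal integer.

[0]=0xad [1]=0x81 [2]=0x51 [3]=0xa9 (little-endian) → word 0xa95181ad
seq:7 @ bit 0 → (0xa95181ad>>0)&0x7f = 0x2d
tag:5 @ bit 7 → (0xa95181ad>>7)&0x1f = 0x3
ver:16 @ bit 12 → (0xa95181ad>>12)&0xffff = 0x9518  ←
state:4 @ bit 28 → (0xa95181ad>>28)&0xf = 0xa

38168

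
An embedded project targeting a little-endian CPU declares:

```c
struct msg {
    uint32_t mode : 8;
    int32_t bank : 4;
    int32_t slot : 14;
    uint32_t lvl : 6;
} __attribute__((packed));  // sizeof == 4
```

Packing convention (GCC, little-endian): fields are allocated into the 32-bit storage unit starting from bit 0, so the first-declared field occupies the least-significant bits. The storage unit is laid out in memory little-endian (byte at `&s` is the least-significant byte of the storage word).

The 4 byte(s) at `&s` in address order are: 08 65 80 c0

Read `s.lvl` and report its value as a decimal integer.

48

[0]=0x08 [1]=0x65 [2]=0x80 [3]=0xc0 (little-endian) → word 0xc0806508
mode:8 @ bit 0 → (0xc0806508>>0)&0xff = 0x8
bank:4 @ bit 8 → (0xc0806508>>8)&0xf = 0x5
slot:14 @ bit 12 → (0xc0806508>>12)&0x3fff = 0x806
lvl:6 @ bit 26 → (0xc0806508>>26)&0x3f = 0x30  ←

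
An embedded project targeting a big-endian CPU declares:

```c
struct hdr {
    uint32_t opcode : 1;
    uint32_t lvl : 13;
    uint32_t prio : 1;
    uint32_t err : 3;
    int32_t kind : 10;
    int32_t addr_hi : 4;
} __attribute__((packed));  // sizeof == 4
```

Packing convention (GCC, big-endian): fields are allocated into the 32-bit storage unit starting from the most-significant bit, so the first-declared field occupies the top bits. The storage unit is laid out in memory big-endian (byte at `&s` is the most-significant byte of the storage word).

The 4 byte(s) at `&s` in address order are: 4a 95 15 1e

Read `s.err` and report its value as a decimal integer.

4

[0]=0x4a [1]=0x95 [2]=0x15 [3]=0x1e (big-endian) → word 0x4a95151e
opcode:1 @ bit 31 → (0x4a95151e>>31)&0x1 = 0x0
lvl:13 @ bit 18 → (0x4a95151e>>18)&0x1fff = 0x12a5
prio:1 @ bit 17 → (0x4a95151e>>17)&0x1 = 0x0
err:3 @ bit 14 → (0x4a95151e>>14)&0x7 = 0x4  ←
kind:10 @ bit 4 → (0x4a95151e>>4)&0x3ff = 0x151
addr_hi:4 @ bit 0 → (0x4a95151e>>0)&0xf = 0xe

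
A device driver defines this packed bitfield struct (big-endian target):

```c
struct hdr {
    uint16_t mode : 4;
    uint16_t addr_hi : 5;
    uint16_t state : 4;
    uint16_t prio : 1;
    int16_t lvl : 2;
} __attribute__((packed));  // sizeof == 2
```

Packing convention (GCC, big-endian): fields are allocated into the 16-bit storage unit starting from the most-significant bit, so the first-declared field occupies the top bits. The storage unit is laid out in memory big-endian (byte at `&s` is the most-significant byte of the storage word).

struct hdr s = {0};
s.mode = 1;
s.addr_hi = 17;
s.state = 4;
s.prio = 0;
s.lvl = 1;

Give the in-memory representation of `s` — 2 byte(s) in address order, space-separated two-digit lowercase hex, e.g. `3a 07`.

18 a1

mode (4b) val=1 bits=0x1 at bit 12: 0x1000
addr_hi (5b) val=17 bits=0x11 at bit 7: 0x1880
state (4b) val=4 bits=0x4 at bit 3: 0x18a0
prio (1b) val=0 bits=0x0 at bit 2: 0x18a0
lvl (2b) val=1 bits=0x1 at bit 0: 0x18a1
word = 0x18a1 → big-endian bytes:
  [0]=0x18  [1]=0xa1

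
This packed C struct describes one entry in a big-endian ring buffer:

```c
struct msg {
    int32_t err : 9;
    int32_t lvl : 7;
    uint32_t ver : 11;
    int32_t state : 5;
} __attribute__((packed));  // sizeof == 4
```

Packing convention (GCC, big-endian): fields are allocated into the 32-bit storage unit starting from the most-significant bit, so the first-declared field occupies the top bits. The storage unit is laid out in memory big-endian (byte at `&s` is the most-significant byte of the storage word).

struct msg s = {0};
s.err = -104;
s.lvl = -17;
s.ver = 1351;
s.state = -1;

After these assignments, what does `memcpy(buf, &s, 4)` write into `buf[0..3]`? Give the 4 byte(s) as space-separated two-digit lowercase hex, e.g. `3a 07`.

cc 6f a8 ff

err (9b) val=-104 bits=0x198 at bit 23: 0xcc000000
lvl (7b) val=-17 bits=0x6f at bit 16: 0xcc6f0000
ver (11b) val=1351 bits=0x547 at bit 5: 0xcc6fa8e0
state (5b) val=-1 bits=0x1f at bit 0: 0xcc6fa8ff
word = 0xcc6fa8ff → big-endian bytes:
  [0]=0xcc  [1]=0x6f  [2]=0xa8  [3]=0xff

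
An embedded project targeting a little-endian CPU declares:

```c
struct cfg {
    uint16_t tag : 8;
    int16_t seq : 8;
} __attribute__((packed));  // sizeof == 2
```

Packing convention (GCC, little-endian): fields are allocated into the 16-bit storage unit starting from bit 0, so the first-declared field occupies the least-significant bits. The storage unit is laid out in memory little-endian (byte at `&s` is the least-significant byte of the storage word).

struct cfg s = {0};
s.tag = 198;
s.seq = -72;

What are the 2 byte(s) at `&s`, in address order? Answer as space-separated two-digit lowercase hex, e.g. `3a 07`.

[0+:8] tag=198 & 0xff = 0xc6; word=0x00c6
[8+:8] seq=-72 & 0xff = 0xb8; word=0xb8c6
word = 0xb8c6 → little-endian bytes:
  [0]=0xc6  [1]=0xb8

c6 b8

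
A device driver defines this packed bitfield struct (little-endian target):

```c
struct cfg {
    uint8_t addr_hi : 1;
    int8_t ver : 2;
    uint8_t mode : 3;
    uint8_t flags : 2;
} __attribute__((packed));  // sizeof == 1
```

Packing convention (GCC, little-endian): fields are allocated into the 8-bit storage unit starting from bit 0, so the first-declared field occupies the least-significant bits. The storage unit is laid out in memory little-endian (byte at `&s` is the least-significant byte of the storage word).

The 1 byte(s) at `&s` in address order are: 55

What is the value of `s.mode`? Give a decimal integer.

[0]=0x55 (little-endian) → word 0x55
addr_hi:1 @ bit 0 → (0x55>>0)&0x1 = 0x1
ver:2 @ bit 1 → (0x55>>1)&0x3 = 0x2
mode:3 @ bit 3 → (0x55>>3)&0x7 = 0x2  ←
flags:2 @ bit 6 → (0x55>>6)&0x3 = 0x1

2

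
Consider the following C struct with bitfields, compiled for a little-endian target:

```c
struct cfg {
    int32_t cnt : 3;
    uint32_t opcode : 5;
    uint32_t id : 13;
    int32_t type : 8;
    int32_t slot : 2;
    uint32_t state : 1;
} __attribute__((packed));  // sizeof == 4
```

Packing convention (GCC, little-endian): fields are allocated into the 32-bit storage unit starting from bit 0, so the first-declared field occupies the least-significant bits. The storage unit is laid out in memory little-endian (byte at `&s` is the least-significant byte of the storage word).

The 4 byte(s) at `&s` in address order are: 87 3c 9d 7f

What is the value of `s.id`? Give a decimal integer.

7484

[0]=0x87 [1]=0x3c [2]=0x9d [3]=0x7f (little-endian) → word 0x7f9d3c87
cnt:3 @ bit 0 → (0x7f9d3c87>>0)&0x7 = 0x7
opcode:5 @ bit 3 → (0x7f9d3c87>>3)&0x1f = 0x10
id:13 @ bit 8 → (0x7f9d3c87>>8)&0x1fff = 0x1d3c  ←
type:8 @ bit 21 → (0x7f9d3c87>>21)&0xff = 0xfc
slot:2 @ bit 29 → (0x7f9d3c87>>29)&0x3 = 0x3
state:1 @ bit 31 → (0x7f9d3c87>>31)&0x1 = 0x0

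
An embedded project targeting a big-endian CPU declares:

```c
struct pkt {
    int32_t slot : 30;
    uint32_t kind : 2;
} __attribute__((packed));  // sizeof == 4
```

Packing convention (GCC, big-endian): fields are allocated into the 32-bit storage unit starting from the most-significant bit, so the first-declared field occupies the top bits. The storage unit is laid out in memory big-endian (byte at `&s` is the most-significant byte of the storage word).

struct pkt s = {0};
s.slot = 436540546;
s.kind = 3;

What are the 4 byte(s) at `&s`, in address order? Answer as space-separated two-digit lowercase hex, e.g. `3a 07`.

68 14 52 0b

slot:30 = 436540546 → 0x1a051482 << 2 → word 0x68145208
kind:2 = 3 → 0x3 << 0 → word 0x6814520b
word = 0x6814520b → big-endian bytes:
  [0]=0x68  [1]=0x14  [2]=0x52  [3]=0x0b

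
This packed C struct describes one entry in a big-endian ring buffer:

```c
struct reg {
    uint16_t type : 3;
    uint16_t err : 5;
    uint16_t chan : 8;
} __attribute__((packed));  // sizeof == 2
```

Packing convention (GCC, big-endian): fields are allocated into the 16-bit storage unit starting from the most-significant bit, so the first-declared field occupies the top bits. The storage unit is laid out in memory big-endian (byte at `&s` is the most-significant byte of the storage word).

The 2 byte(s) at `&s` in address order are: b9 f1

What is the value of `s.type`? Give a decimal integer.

5

[0]=0xb9 [1]=0xf1 (big-endian) → word 0xb9f1
type [13+:3] = (word>>13) & 0x7 = 5  ←
err [8+:5] = (word>>8) & 0x1f = 25
chan [0+:8] = (word>>0) & 0xff = 241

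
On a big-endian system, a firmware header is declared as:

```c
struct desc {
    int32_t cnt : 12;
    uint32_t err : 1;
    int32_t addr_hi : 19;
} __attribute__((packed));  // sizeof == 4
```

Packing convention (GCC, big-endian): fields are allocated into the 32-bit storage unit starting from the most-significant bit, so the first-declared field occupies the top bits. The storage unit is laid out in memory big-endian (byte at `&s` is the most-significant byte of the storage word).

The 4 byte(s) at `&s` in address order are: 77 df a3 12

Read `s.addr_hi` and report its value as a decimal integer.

-23790

[0]=0x77 [1]=0xdf [2]=0xa3 [3]=0x12 (big-endian) → word 0x77dfa312
cnt [20+:12] = (word>>20) & 0xfff = 1917
err [19+:1] = (word>>19) & 0x1 = 1
addr_hi [0+:19] = (word>>0) & 0x7ffff = 500498  ←
addr_hi signed 19b, MSB=1: 500498 - 524288 = -23790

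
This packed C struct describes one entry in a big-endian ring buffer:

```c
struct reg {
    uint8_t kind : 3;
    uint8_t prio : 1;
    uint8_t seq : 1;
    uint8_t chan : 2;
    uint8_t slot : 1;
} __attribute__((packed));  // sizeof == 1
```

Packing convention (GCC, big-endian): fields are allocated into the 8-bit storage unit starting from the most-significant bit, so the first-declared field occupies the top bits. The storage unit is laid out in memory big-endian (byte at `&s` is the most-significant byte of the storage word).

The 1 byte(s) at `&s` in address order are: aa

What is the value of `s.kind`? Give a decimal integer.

5

[0]=0xaa (big-endian) → word 0xaa
kind [5+:3] = (word>>5) & 0x7 = 5  ←
prio [4+:1] = (word>>4) & 0x1 = 0
seq [3+:1] = (word>>3) & 0x1 = 1
chan [1+:2] = (word>>1) & 0x3 = 1
slot [0+:1] = (word>>0) & 0x1 = 0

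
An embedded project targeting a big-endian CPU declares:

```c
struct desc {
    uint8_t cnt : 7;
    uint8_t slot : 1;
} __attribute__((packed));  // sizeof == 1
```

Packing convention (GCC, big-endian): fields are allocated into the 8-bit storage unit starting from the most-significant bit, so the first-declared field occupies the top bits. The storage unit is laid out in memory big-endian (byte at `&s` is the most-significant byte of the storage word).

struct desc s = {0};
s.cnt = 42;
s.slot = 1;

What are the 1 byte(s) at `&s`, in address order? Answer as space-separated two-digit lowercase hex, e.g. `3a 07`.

cnt (7b) val=42 bits=0x2a at bit 1: 0x54
slot (1b) val=1 bits=0x1 at bit 0: 0x55
word = 0x55 → big-endian bytes:
  [0]=0x55

55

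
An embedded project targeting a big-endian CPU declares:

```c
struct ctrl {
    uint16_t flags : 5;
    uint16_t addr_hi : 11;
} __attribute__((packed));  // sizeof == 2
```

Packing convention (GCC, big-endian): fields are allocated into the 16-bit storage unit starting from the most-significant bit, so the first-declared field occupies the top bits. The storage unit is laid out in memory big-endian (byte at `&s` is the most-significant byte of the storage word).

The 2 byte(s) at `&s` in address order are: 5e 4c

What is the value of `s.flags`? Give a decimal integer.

11

[0]=0x5e [1]=0x4c (big-endian) → word 0x5e4c
flags [11+:5] = (word>>11) & 0x1f = 11  ←
addr_hi [0+:11] = (word>>0) & 0x7ff = 1612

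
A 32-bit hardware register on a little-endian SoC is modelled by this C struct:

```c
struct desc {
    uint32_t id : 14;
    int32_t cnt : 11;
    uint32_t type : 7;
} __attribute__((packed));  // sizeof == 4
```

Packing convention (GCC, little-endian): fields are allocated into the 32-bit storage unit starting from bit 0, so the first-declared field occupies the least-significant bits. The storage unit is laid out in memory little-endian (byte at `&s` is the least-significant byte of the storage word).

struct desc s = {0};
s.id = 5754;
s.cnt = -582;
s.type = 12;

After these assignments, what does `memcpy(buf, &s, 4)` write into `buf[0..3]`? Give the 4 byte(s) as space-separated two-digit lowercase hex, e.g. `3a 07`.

id:14 = 5754 → 0x167a << 0 → word 0x0000167a
cnt:11 = -582 → 0x5ba << 14 → word 0x016e967a
type:7 = 12 → 0xc << 25 → word 0x196e967a
word = 0x196e967a → little-endian bytes:
  [0]=0x7a  [1]=0x96  [2]=0x6e  [3]=0x19

7a 96 6e 19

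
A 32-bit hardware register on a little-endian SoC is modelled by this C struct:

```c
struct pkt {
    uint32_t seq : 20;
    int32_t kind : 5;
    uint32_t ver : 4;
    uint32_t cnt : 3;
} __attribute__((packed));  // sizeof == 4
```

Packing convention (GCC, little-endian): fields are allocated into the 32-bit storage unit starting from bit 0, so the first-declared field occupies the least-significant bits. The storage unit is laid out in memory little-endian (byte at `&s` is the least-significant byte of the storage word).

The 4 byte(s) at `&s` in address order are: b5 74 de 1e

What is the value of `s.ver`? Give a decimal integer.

[0]=0xb5 [1]=0x74 [2]=0xde [3]=0x1e (little-endian) → word 0x1ede74b5
seq [0+:20] = (word>>0) & 0xfffff = 947381
kind [20+:5] = (word>>20) & 0x1f = 13
ver [25+:4] = (word>>25) & 0xf = 15  ←
cnt [29+:3] = (word>>29) & 0x7 = 0

15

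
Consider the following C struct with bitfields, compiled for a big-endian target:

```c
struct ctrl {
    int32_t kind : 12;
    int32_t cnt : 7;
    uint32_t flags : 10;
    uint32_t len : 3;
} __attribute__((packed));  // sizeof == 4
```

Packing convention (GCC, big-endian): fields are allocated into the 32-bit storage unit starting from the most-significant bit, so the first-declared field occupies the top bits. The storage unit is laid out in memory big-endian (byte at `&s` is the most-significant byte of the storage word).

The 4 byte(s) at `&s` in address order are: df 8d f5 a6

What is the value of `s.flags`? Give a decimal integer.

692

[0]=0xdf [1]=0x8d [2]=0xf5 [3]=0xa6 (big-endian) → word 0xdf8df5a6
kind:12 @ bit 20 → (0xdf8df5a6>>20)&0xfff = 0xdf8
cnt:7 @ bit 13 → (0xdf8df5a6>>13)&0x7f = 0x6f
flags:10 @ bit 3 → (0xdf8df5a6>>3)&0x3ff = 0x2b4  ←
len:3 @ bit 0 → (0xdf8df5a6>>0)&0x7 = 0x6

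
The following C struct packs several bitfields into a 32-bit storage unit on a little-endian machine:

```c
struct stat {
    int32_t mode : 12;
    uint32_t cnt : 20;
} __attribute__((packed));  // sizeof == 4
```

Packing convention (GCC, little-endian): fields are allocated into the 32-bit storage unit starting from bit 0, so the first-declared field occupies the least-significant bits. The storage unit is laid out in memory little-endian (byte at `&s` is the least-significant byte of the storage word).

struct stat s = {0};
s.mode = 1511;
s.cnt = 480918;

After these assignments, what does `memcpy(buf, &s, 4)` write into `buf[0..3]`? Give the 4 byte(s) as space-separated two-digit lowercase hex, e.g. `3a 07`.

mode (12b) val=1511 bits=0x5e7 at bit 0: 0x000005e7
cnt (20b) val=480918 bits=0x75696 at bit 12: 0x756965e7
word = 0x756965e7 → little-endian bytes:
  [0]=0xe7  [1]=0x65  [2]=0x69  [3]=0x75

e7 65 69 75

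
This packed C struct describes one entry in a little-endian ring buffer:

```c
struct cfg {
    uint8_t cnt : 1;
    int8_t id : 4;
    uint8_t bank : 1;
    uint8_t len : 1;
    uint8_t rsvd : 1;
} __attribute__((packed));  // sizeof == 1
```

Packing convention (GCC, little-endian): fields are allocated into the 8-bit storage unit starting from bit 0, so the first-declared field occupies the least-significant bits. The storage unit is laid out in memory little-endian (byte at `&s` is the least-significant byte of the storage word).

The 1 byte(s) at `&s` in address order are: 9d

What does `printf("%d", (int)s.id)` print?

[0]=0x9d (little-endian) → word 0x9d
cnt [0+:1] = (word>>0) & 0x1 = 1
id [1+:4] = (word>>1) & 0xf = 14  ←
bank [5+:1] = (word>>5) & 0x1 = 0
len [6+:1] = (word>>6) & 0x1 = 0
rsvd [7+:1] = (word>>7) & 0x1 = 1
id signed 4b, MSB=1: 14 - 16 = -2

-2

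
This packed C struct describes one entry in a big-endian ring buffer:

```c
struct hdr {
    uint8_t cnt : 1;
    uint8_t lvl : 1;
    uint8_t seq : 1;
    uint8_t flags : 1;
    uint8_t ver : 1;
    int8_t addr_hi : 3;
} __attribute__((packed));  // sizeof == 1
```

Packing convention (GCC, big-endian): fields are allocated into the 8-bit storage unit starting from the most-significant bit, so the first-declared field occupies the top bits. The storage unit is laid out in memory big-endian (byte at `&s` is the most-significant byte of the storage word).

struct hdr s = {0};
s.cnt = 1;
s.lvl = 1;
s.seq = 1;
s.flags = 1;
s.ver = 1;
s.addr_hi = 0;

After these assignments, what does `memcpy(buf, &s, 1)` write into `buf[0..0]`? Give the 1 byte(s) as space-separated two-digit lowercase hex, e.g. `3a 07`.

f8

cnt:1 = 1 → 0x1 << 7 → word 0x80
lvl:1 = 1 → 0x1 << 6 → word 0xc0
seq:1 = 1 → 0x1 << 5 → word 0xe0
flags:1 = 1 → 0x1 << 4 → word 0xf0
ver:1 = 1 → 0x1 << 3 → word 0xf8
addr_hi:3 = 0 → 0x0 << 0 → word 0xf8
word = 0xf8 → big-endian bytes:
  [0]=0xf8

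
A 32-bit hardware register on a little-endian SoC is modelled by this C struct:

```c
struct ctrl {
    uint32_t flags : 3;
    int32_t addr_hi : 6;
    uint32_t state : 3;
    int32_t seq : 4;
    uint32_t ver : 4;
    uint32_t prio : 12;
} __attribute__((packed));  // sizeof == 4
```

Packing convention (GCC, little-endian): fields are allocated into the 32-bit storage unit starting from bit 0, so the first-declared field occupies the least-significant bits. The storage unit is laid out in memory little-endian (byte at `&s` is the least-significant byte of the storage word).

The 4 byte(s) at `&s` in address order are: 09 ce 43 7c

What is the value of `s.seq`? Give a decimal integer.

[0]=0x09 [1]=0xce [2]=0x43 [3]=0x7c (little-endian) → word 0x7c43ce09
flags [0+:3] = (word>>0) & 0x7 = 1
addr_hi [3+:6] = (word>>3) & 0x3f = 1
state [9+:3] = (word>>9) & 0x7 = 7
seq [12+:4] = (word>>12) & 0xf = 12  ←
ver [16+:4] = (word>>16) & 0xf = 3
prio [20+:12] = (word>>20) & 0xfff = 1988
seq signed 4b, MSB=1: 12 - 16 = -4

-4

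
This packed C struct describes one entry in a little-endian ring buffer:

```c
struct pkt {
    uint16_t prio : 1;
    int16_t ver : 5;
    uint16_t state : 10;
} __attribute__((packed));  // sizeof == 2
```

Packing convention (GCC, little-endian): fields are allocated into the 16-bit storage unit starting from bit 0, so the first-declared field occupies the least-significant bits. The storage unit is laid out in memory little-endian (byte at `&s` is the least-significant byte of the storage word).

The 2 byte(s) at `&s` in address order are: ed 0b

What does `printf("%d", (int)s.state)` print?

[0]=0xed [1]=0x0b (little-endian) → word 0x0bed
prio:1 @ bit 0 → (0x0bed>>0)&0x1 = 0x1
ver:5 @ bit 1 → (0x0bed>>1)&0x1f = 0x16
state:10 @ bit 6 → (0x0bed>>6)&0x3ff = 0x2f  ←

47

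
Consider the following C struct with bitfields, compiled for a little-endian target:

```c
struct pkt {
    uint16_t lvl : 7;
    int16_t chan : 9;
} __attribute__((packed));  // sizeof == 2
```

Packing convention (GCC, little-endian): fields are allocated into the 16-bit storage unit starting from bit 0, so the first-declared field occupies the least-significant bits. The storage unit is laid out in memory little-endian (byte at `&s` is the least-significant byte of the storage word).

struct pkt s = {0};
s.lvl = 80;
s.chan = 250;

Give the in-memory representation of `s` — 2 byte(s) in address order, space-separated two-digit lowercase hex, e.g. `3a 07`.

[0+:7] lvl=80 & 0x7f = 0x50; word=0x0050
[7+:9] chan=250 & 0x1ff = 0xfa; word=0x7d50
word = 0x7d50 → little-endian bytes:
  [0]=0x50  [1]=0x7d

50 7d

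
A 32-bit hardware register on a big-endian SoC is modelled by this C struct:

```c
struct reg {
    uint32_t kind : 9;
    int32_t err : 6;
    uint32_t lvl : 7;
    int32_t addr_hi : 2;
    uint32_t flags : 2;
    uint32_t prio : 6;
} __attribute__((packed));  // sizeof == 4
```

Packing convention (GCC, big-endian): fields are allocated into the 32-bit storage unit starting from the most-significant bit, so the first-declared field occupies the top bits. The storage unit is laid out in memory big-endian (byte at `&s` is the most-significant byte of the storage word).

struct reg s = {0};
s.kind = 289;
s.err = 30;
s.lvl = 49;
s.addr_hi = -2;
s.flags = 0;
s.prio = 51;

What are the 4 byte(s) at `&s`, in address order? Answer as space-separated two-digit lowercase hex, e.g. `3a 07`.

90 bc c6 33

[23+:9] kind=289 & 0x1ff = 0x121; word=0x90800000
[17+:6] err=30 & 0x3f = 0x1e; word=0x90bc0000
[10+:7] lvl=49 & 0x7f = 0x31; word=0x90bcc400
[8+:2] addr_hi=-2 & 0x3 = 0x2; word=0x90bcc600
[6+:2] flags=0 & 0x3 = 0x0; word=0x90bcc600
[0+:6] prio=51 & 0x3f = 0x33; word=0x90bcc633
word = 0x90bcc633 → big-endian bytes:
  [0]=0x90  [1]=0xbc  [2]=0xc6  [3]=0x33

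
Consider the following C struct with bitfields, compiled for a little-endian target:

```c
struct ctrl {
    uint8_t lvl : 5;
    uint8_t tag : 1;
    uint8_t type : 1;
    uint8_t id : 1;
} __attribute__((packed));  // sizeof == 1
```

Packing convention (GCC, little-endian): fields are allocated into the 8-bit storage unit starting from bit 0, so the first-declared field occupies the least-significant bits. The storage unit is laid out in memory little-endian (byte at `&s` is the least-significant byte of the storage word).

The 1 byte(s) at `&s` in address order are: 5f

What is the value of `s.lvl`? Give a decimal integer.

[0]=0x5f (little-endian) → word 0x5f
lvl:5 @ bit 0 → (0x5f>>0)&0x1f = 0x1f  ←
tag:1 @ bit 5 → (0x5f>>5)&0x1 = 0x0
type:1 @ bit 6 → (0x5f>>6)&0x1 = 0x1
id:1 @ bit 7 → (0x5f>>7)&0x1 = 0x0

31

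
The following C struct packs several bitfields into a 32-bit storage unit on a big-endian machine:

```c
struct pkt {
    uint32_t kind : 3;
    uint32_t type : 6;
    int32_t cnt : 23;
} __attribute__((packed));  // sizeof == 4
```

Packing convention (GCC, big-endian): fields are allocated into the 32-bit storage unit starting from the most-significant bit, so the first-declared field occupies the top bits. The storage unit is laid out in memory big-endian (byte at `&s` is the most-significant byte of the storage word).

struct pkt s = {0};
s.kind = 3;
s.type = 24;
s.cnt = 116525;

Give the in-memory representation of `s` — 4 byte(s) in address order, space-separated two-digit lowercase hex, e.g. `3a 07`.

[29+:3] kind=3 & 0x7 = 0x3; word=0x60000000
[23+:6] type=24 & 0x3f = 0x18; word=0x6c000000
[0+:23] cnt=116525 & 0x7fffff = 0x1c72d; word=0x6c01c72d
word = 0x6c01c72d → big-endian bytes:
  [0]=0x6c  [1]=0x01  [2]=0xc7  [3]=0x2d

6c 01 c7 2d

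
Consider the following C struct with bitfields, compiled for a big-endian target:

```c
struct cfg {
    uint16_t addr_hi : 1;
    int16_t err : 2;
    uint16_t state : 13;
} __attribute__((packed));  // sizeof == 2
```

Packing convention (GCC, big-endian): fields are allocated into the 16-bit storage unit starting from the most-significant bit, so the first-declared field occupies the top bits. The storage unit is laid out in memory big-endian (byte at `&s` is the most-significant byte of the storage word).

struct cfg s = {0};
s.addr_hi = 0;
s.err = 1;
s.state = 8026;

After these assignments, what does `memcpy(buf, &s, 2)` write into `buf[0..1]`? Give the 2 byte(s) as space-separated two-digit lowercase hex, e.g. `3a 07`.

3f 5a

addr_hi:1 = 0 → 0x0 << 15 → word 0x0000
err:2 = 1 → 0x1 << 13 → word 0x2000
state:13 = 8026 → 0x1f5a << 0 → word 0x3f5a
word = 0x3f5a → big-endian bytes:
  [0]=0x3f  [1]=0x5a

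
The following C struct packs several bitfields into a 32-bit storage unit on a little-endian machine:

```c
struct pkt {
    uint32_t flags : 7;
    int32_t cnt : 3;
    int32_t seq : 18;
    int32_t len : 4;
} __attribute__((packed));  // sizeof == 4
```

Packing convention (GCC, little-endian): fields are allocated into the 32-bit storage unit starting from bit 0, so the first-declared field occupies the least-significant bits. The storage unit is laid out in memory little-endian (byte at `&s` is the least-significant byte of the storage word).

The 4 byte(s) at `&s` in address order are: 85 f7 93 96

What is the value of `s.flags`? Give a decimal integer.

[0]=0x85 [1]=0xf7 [2]=0x93 [3]=0x96 (little-endian) → word 0x9693f785
flags:7 @ bit 0 → (0x9693f785>>0)&0x7f = 0x5  ←
cnt:3 @ bit 7 → (0x9693f785>>7)&0x7 = 0x7
seq:18 @ bit 10 → (0x9693f785>>10)&0x3ffff = 0x1a4fd
len:4 @ bit 28 → (0x9693f785>>28)&0xf = 0x9

5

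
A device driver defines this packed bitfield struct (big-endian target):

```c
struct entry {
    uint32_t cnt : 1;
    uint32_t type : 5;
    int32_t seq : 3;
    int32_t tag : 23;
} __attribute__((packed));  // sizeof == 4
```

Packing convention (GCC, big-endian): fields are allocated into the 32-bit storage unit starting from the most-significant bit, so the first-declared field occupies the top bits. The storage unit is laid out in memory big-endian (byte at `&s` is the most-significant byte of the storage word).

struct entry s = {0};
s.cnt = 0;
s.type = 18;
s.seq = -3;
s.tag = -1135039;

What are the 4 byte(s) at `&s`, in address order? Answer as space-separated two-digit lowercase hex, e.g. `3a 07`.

4a ee ae 41

cnt:1 = 0 → 0x0 << 31 → word 0x00000000
type:5 = 18 → 0x12 << 26 → word 0x48000000
seq:3 = -3 → 0x5 << 23 → word 0x4a800000
tag:23 = -1135039 → 0x6eae41 << 0 → word 0x4aeeae41
word = 0x4aeeae41 → big-endian bytes:
  [0]=0x4a  [1]=0xee  [2]=0xae  [3]=0x41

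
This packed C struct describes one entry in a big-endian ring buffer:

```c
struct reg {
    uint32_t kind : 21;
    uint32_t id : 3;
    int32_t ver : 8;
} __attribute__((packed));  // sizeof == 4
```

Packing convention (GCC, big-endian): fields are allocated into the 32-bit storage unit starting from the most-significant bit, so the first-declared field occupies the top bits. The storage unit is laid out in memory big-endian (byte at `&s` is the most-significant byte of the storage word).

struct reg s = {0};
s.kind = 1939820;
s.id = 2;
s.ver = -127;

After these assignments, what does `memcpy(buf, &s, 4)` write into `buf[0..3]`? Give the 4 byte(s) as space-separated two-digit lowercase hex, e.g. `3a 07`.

[11+:21] kind=1939820 & 0x1fffff = 0x1d996c; word=0xeccb6000
[8+:3] id=2 & 0x7 = 0x2; word=0xeccb6200
[0+:8] ver=-127 & 0xff = 0x81; word=0xeccb6281
word = 0xeccb6281 → big-endian bytes:
  [0]=0xec  [1]=0xcb  [2]=0x62  [3]=0x81

ec cb 62 81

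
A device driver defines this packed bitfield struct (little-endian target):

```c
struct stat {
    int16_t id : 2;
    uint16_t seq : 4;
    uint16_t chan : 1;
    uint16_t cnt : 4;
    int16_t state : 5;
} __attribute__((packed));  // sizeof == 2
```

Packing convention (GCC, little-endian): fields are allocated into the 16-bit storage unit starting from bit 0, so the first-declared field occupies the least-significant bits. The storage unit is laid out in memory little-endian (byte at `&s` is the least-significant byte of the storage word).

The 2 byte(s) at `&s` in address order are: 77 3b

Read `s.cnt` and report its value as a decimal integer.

6

[0]=0x77 [1]=0x3b (little-endian) → word 0x3b77
id [0+:2] = (word>>0) & 0x3 = 3
seq [2+:4] = (word>>2) & 0xf = 13
chan [6+:1] = (word>>6) & 0x1 = 1
cnt [7+:4] = (word>>7) & 0xf = 6  ←
state [11+:5] = (word>>11) & 0x1f = 7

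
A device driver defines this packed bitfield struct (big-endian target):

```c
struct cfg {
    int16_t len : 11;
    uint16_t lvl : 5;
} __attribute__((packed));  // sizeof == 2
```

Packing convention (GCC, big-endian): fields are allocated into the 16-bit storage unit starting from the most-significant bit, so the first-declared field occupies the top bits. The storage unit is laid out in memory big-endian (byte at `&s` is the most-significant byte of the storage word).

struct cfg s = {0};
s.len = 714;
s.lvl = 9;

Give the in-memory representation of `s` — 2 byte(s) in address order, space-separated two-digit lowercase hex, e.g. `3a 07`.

len:11 = 714 → 0x2ca << 5 → word 0x5940
lvl:5 = 9 → 0x9 << 0 → word 0x5949
word = 0x5949 → big-endian bytes:
  [0]=0x59  [1]=0x49

59 49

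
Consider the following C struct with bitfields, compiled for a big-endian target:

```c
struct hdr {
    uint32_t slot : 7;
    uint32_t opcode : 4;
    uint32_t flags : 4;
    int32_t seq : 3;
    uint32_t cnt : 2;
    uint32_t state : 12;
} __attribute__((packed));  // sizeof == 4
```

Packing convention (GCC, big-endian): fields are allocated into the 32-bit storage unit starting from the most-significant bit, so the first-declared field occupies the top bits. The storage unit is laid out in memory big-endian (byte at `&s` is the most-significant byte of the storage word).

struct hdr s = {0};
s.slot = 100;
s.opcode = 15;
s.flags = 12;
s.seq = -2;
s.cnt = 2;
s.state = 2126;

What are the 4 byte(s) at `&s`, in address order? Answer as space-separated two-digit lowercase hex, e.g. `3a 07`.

c9 f9 a8 4e

slot:7 = 100 → 0x64 << 25 → word 0xc8000000
opcode:4 = 15 → 0xf << 21 → word 0xc9e00000
flags:4 = 12 → 0xc << 17 → word 0xc9f80000
seq:3 = -2 → 0x6 << 14 → word 0xc9f98000
cnt:2 = 2 → 0x2 << 12 → word 0xc9f9a000
state:12 = 2126 → 0x84e << 0 → word 0xc9f9a84e
word = 0xc9f9a84e → big-endian bytes:
  [0]=0xc9  [1]=0xf9  [2]=0xa8  [3]=0x4e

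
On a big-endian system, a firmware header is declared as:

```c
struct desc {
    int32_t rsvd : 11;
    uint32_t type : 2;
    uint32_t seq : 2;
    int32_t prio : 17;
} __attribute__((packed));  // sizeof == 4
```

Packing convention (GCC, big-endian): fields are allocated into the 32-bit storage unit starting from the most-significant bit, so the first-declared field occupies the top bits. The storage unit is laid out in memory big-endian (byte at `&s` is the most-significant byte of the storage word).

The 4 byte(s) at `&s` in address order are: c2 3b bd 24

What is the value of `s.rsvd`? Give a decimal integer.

-495

[0]=0xc2 [1]=0x3b [2]=0xbd [3]=0x24 (big-endian) → word 0xc23bbd24
rsvd [21+:11] = (word>>21) & 0x7ff = 1553  ←
type [19+:2] = (word>>19) & 0x3 = 3
seq [17+:2] = (word>>17) & 0x3 = 1
prio [0+:17] = (word>>0) & 0x1ffff = 113956
rsvd signed 11b, MSB=1: 1553 - 2048 = -495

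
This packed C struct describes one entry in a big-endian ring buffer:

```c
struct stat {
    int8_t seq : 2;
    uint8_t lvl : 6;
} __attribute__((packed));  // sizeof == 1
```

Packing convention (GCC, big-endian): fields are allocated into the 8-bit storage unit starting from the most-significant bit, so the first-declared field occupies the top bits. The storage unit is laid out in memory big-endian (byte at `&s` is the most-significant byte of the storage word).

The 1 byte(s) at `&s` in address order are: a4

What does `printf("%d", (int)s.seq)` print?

[0]=0xa4 (big-endian) → word 0xa4
seq [6+:2] = (word>>6) & 0x3 = 2  ←
lvl [0+:6] = (word>>0) & 0x3f = 36
seq signed 2b, MSB=1: 2 - 4 = -2

-2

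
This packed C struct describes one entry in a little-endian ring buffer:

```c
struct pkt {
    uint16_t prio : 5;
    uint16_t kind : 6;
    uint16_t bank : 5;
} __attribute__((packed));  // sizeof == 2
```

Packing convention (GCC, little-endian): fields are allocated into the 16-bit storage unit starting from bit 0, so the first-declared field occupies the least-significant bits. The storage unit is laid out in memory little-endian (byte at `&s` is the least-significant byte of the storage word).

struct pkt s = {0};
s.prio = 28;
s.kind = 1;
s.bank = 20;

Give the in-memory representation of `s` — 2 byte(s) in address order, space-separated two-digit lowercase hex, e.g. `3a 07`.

3c a0

prio:5 = 28 → 0x1c << 0 → word 0x001c
kind:6 = 1 → 0x1 << 5 → word 0x003c
bank:5 = 20 → 0x14 << 11 → word 0xa03c
word = 0xa03c → little-endian bytes:
  [0]=0x3c  [1]=0xa0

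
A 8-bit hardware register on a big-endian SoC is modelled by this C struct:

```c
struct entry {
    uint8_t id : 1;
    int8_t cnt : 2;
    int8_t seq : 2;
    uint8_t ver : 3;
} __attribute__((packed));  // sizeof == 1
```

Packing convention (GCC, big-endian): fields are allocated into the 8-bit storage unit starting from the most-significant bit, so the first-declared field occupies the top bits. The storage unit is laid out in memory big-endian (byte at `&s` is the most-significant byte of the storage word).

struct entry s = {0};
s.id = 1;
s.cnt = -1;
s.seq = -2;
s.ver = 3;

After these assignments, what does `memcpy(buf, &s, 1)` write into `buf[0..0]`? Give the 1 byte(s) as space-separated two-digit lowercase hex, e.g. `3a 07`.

[7+:1] id=1 & 0x1 = 0x1; word=0x80
[5+:2] cnt=-1 & 0x3 = 0x3; word=0xe0
[3+:2] seq=-2 & 0x3 = 0x2; word=0xf0
[0+:3] ver=3 & 0x7 = 0x3; word=0xf3
word = 0xf3 → big-endian bytes:
  [0]=0xf3

f3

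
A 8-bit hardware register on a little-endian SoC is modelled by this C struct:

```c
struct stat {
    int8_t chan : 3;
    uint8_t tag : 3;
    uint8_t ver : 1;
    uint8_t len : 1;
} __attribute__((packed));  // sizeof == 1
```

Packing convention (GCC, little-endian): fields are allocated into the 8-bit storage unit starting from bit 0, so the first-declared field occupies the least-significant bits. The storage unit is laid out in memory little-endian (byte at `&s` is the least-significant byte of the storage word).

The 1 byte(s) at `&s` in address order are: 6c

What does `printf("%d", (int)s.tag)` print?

5

[0]=0x6c (little-endian) → word 0x6c
chan [0+:3] = (word>>0) & 0x7 = 4
tag [3+:3] = (word>>3) & 0x7 = 5  ←
ver [6+:1] = (word>>6) & 0x1 = 1
len [7+:1] = (word>>7) & 0x1 = 0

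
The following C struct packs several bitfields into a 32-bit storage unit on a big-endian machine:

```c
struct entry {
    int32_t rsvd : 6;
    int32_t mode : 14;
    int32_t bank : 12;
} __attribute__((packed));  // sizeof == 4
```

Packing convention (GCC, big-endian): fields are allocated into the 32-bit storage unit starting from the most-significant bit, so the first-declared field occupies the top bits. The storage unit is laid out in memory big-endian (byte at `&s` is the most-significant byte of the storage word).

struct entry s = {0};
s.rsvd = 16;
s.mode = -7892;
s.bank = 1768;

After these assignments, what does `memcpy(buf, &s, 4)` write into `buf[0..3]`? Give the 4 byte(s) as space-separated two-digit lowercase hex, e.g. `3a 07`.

42 12 c6 e8

rsvd (6b) val=16 bits=0x10 at bit 26: 0x40000000
mode (14b) val=-7892 bits=0x212c at bit 12: 0x4212c000
bank (12b) val=1768 bits=0x6e8 at bit 0: 0x4212c6e8
word = 0x4212c6e8 → big-endian bytes:
  [0]=0x42  [1]=0x12  [2]=0xc6  [3]=0xe8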